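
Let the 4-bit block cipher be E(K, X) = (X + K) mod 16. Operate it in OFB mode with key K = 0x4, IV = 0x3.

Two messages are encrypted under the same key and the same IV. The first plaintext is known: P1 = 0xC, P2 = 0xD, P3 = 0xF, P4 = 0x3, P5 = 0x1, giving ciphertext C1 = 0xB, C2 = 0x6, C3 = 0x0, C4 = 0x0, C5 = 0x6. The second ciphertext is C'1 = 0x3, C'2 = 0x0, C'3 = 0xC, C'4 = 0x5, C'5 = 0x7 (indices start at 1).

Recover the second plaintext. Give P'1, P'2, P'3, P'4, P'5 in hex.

In OFB with a reused IV, both messages share the same keystream S_i, so C_i ⊕ C'_i = P_i ⊕ P'_i and thus P'_i = P_i ⊕ C_i ⊕ C'_i.
P'1: 0xC ⊕ 0xB ⊕ 0x3 = 0x4.
P'2: 0xD ⊕ 0x6 ⊕ 0x0 = 0xB.
P'3: 0xF ⊕ 0x0 ⊕ 0xC = 0x3.
P'4: 0x3 ⊕ 0x0 ⊕ 0x5 = 0x6.
P'5: 0x1 ⊕ 0x6 ⊕ 0x7 = 0x0.

P'1 = 0x4, P'2 = 0xB, P'3 = 0x3, P'4 = 0x6, P'5 = 0x0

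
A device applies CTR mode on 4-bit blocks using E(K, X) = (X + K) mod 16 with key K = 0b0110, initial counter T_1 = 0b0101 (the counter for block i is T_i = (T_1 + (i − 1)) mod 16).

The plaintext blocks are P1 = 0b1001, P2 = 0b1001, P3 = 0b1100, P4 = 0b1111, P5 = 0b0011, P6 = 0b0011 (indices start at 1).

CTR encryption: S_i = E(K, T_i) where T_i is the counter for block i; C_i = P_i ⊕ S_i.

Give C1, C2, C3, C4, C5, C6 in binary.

C1 = 0b0010, C2 = 0b0101, C3 = 0b0001, C4 = 0b0001, C5 = 0b1100, C6 = 0b0011

C1: T = 0b0101, S = E(K, T) = 0b1011; 0b1001 ⊕ 0b1011 = 0b0010.
C2: T = 0b0110, S = E(K, T) = 0b1100; 0b1001 ⊕ 0b1100 = 0b0101.
C3: T = 0b0111, S = E(K, T) = 0b1101; 0b1100 ⊕ 0b1101 = 0b0001.
C4: T = 0b1000, S = E(K, T) = 0b1110; 0b1111 ⊕ 0b1110 = 0b0001.
C5: T = 0b1001, S = E(K, T) = 0b1111; 0b0011 ⊕ 0b1111 = 0b1100.
C6: T = 0b1010, S = E(K, T) = 0b0000; 0b0011 ⊕ 0b0000 = 0b0011.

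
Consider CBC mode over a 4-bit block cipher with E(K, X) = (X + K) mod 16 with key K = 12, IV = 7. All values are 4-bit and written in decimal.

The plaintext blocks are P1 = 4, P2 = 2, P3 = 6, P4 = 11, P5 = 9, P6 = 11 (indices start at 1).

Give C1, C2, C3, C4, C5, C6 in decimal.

C1 = 15, C2 = 9, C3 = 11, C4 = 12, C5 = 1, C6 = 6

CBC encryption: C_i = E(K, P_i ⊕ C_{i−1}), with C_{0} = IV.
C1: P1 ⊕ 7 = 3; E(K, 3) = 15.
C2: P2 ⊕ 15 = 13; E(K, 13) = 9.
C3: P3 ⊕ 9 = 15; E(K, 15) = 11.
C4: P4 ⊕ 11 = 0; E(K, 0) = 12.
C5: P5 ⊕ 12 = 5; E(K, 5) = 1.
C6: P6 ⊕ 1 = 10; E(K, 10) = 6.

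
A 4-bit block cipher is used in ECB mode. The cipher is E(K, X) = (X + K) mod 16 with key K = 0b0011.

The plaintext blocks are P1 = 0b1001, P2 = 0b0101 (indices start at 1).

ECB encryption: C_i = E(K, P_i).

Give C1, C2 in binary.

C1: E(K, 0b1001) = 0b1100.
C2: E(K, 0b0101) = 0b1000.

C1 = 0b1100, C2 = 0b1000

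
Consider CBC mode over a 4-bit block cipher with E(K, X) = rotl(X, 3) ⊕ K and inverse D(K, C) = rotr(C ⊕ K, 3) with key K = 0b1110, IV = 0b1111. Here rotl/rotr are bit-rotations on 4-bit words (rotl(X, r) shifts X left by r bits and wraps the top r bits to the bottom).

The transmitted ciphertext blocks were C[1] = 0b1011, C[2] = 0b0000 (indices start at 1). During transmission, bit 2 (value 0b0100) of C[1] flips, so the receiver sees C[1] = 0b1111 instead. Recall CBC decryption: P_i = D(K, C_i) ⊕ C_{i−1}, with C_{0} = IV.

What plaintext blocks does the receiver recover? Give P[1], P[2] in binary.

Only C[1] changed, to 0b1111. In CBC, a change in C_i garbles P_i and flips the same bit in P_{i+1}. Decrypting the received ciphertext:
P[1]: D(K, 0b1111) = 0b0010; 0b0010 ⊕ 0b1111 = 0b1101.
P[2]: D(K, 0b0000) = 0b1101; 0b1101 ⊕ 0b1111 = 0b0010.
Blocks that differ from the original plaintext: P[1], P[2].

P[1] = 0b1101, P[2] = 0b0010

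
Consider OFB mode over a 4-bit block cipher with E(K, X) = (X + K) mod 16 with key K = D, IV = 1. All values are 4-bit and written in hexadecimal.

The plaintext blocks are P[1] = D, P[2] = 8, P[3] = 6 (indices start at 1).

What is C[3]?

C[3] = E

OFB encryption: S_i = E(K, S_{i−1}) with S_{0} = IV; C_i = P_i ⊕ S_i.
C[1]: S = E(K, 1) = E; D ⊕ E = 3.
C[2]: S = E(K, E) = B; 8 ⊕ B = 3.
C[3]: S = E(K, B) = 8; 6 ⊕ 8 = E.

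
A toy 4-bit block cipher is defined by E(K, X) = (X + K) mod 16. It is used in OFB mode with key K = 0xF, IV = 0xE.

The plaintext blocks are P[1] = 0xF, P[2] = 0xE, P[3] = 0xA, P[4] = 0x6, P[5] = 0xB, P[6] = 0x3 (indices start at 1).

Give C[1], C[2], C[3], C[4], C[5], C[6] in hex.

OFB encryption: S_i = E(K, S_{i−1}) with S_{0} = IV; C_i = P_i ⊕ S_i.
C[1]: S = E(K, 0xE) = 0xD; 0xF ⊕ 0xD = 0x2.
C[2]: S = E(K, 0xD) = 0xC; 0xE ⊕ 0xC = 0x2.
C[3]: S = E(K, 0xC) = 0xB; 0xA ⊕ 0xB = 0x1.
C[4]: S = E(K, 0xB) = 0xA; 0x6 ⊕ 0xA = 0xC.
C[5]: S = E(K, 0xA) = 0x9; 0xB ⊕ 0x9 = 0x2.
C[6]: S = E(K, 0x9) = 0x8; 0x3 ⊕ 0x8 = 0xB.

C[1] = 0x2, C[2] = 0x2, C[3] = 0x1, C[4] = 0xC, C[5] = 0x2, C[6] = 0xB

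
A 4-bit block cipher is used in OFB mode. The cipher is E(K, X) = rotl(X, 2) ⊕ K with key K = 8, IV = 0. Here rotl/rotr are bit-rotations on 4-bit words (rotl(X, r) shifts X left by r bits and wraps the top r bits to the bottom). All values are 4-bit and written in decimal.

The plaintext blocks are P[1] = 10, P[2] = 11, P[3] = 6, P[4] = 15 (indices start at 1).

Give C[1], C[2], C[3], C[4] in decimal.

OFB encryption: S_i = E(K, S_{i−1}) with S_{0} = IV; C_i = P_i ⊕ S_i.
C[1]: S = E(K, 0) = 8; 10 ⊕ 8 = 2.
C[2]: S = E(K, 8) = 10; 11 ⊕ 10 = 1.
C[3]: S = E(K, 10) = 2; 6 ⊕ 2 = 4.
C[4]: S = E(K, 2) = 0; 15 ⊕ 0 = 15.

C[1] = 2, C[2] = 1, C[3] = 4, C[4] = 15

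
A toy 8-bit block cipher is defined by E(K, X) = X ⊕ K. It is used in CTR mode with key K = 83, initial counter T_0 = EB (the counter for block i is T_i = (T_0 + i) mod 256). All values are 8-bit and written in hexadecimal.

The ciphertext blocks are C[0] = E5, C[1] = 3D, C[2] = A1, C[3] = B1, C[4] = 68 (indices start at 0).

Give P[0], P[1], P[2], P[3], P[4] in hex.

CTR decryption: S_i = E(K, T_i) where T_i is the counter for block i; P_i = C_i ⊕ S_i.
P[0]: T = EB, S = E(K, T) = 68; E5 ⊕ 68 = 8D.
P[1]: T = EC, S = E(K, T) = 6F; 3D ⊕ 6F = 52.
P[2]: T = ED, S = E(K, T) = 6E; A1 ⊕ 6E = CF.
P[3]: T = EE, S = E(K, T) = 6D; B1 ⊕ 6D = DC.
P[4]: T = EF, S = E(K, T) = 6C; 68 ⊕ 6C = 04.

P[0] = 8D, P[1] = 52, P[2] = CF, P[3] = DC, P[4] = 04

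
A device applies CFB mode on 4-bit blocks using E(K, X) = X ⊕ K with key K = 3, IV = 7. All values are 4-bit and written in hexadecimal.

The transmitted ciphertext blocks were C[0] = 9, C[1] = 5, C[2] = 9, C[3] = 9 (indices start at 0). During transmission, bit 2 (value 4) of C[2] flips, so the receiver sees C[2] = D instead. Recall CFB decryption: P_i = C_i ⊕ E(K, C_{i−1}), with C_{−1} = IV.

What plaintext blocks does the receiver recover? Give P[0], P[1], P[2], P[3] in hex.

Only C[2] changed, to D. In CFB, a change in C_i flips the same bit in P_i and garbles P_{i+1}. Decrypting the received ciphertext:
P[0]: E(K, 7) = 4; 9 ⊕ 4 = D.
P[1]: E(K, 9) = A; 5 ⊕ A = F.
P[2]: E(K, 5) = 6; D ⊕ 6 = B.
P[3]: E(K, D) = E; 9 ⊕ E = 7.
Blocks that differ from the original plaintext: P[2], P[3].

P[0] = D, P[1] = F, P[2] = B, P[3] = 7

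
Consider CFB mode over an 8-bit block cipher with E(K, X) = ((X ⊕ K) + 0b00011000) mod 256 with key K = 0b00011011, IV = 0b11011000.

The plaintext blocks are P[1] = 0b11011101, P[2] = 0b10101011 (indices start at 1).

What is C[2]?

C[2] = 0b10011110

CFB encryption: C_i = P_i ⊕ E(K, C_{i−1}), with C_{0} = IV.
C[1]: E(K, 0b11011000) = 0b11011011; 0b11011101 ⊕ 0b11011011 = 0b00000110.
C[2]: E(K, 0b00000110) = 0b00110101; 0b10101011 ⊕ 0b00110101 = 0b10011110.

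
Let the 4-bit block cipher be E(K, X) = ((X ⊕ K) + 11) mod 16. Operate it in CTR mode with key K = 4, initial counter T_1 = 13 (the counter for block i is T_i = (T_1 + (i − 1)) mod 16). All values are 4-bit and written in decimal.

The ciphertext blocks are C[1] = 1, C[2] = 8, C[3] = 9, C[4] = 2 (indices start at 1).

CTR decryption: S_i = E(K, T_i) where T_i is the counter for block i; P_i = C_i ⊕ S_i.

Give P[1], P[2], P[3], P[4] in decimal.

P[1] = 5, P[2] = 13, P[3] = 15, P[4] = 13

P[1]: T = 13, S = E(K, T) = 4; 1 ⊕ 4 = 5.
P[2]: T = 14, S = E(K, T) = 5; 8 ⊕ 5 = 13.
P[3]: T = 15, S = E(K, T) = 6; 9 ⊕ 6 = 15.
P[4]: T = 0, S = E(K, T) = 15; 2 ⊕ 15 = 13.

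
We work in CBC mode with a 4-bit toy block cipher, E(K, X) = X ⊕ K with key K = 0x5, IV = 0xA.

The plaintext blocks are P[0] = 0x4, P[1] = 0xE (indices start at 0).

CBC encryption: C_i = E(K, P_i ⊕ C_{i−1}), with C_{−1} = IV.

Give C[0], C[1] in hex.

C[0]: P[0] ⊕ 0xA = 0xE; E(K, 0xE) = 0xB.
C[1]: P[1] ⊕ 0xB = 0x5; E(K, 0x5) = 0x0.

C[0] = 0xB, C[1] = 0x0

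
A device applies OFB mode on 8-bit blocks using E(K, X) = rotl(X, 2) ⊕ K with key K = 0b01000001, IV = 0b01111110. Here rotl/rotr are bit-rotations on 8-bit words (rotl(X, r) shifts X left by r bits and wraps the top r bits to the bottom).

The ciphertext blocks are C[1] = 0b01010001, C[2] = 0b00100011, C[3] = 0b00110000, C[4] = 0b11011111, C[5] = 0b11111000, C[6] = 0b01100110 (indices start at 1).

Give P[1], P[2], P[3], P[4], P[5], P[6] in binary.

P[1] = 0b11101001, P[2] = 0b10000000, P[3] = 0b11111111, P[4] = 0b10100001, P[5] = 0b01000000, P[6] = 0b11000101

OFB decryption: S_i = E(K, S_{i−1}) with S_{0} = IV; P_i = C_i ⊕ S_i.
P[1]: S = E(K, 0b01111110) = 0b10111000; 0b01010001 ⊕ 0b10111000 = 0b11101001.
P[2]: S = E(K, 0b10111000) = 0b10100011; 0b00100011 ⊕ 0b10100011 = 0b10000000.
P[3]: S = E(K, 0b10100011) = 0b11001111; 0b00110000 ⊕ 0b11001111 = 0b11111111.
P[4]: S = E(K, 0b11001111) = 0b01111110; 0b11011111 ⊕ 0b01111110 = 0b10100001.
P[5]: S = E(K, 0b01111110) = 0b10111000; 0b11111000 ⊕ 0b10111000 = 0b01000000.
P[6]: S = E(K, 0b10111000) = 0b10100011; 0b01100110 ⊕ 0b10100011 = 0b11000101.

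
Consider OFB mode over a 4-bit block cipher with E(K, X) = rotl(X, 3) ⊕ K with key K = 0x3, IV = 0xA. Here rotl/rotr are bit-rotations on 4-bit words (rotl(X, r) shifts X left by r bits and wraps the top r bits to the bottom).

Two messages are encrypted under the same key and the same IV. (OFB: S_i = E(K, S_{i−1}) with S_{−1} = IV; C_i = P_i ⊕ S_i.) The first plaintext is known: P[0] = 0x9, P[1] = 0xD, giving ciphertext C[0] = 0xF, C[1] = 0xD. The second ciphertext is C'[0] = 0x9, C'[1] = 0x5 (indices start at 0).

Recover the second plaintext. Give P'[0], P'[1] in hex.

In OFB with a reused IV, both messages share the same keystream S_i, so C_i ⊕ C'_i = P_i ⊕ P'_i and thus P'_i = P_i ⊕ C_i ⊕ C'_i.
P'[0]: 0x9 ⊕ 0xF ⊕ 0x9 = 0xF.
P'[1]: 0xD ⊕ 0xD ⊕ 0x5 = 0x5.

P'[0] = 0xF, P'[1] = 0x5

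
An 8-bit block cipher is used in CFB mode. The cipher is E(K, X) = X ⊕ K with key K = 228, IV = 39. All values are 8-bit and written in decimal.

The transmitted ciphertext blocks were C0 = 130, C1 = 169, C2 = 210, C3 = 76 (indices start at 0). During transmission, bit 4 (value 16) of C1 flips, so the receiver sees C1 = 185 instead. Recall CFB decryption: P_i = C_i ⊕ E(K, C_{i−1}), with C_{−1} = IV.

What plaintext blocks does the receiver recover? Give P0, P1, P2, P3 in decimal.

P0 = 65, P1 = 223, P2 = 143, P3 = 122

Only C1 changed, to 185. In CFB, a change in C_i flips the same bit in P_i and garbles P_{i+1}. Decrypting the received ciphertext:
P0: E(K, 39) = 195; 130 ⊕ 195 = 65.
P1: E(K, 130) = 102; 185 ⊕ 102 = 223.
P2: E(K, 185) = 93; 210 ⊕ 93 = 143.
P3: E(K, 210) = 54; 76 ⊕ 54 = 122.
Blocks that differ from the original plaintext: P1, P2.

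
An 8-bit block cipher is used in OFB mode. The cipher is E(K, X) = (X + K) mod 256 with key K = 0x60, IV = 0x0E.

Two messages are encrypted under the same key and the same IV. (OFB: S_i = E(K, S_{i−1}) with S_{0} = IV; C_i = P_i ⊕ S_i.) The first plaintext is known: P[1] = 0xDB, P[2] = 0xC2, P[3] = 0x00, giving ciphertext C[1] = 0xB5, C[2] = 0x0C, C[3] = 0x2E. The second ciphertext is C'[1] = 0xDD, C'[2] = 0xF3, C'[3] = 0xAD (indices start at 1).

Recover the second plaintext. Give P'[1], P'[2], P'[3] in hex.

P'[1] = 0xB3, P'[2] = 0x3D, P'[3] = 0x83

In OFB with a reused IV, both messages share the same keystream S_i, so C_i ⊕ C'_i = P_i ⊕ P'_i and thus P'_i = P_i ⊕ C_i ⊕ C'_i.
P'[1]: 0xDB ⊕ 0xB5 ⊕ 0xDD = 0xB3.
P'[2]: 0xC2 ⊕ 0x0C ⊕ 0xF3 = 0x3D.
P'[3]: 0x00 ⊕ 0x2E ⊕ 0xAD = 0x83.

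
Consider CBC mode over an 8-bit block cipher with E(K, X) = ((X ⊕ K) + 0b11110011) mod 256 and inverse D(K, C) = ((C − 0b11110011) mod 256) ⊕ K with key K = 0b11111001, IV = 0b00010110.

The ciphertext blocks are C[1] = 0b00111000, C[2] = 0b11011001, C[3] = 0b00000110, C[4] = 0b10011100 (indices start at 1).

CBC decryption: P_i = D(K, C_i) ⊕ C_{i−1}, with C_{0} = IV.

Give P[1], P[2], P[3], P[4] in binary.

P[1] = 0b10101010, P[2] = 0b00100111, P[3] = 0b00110011, P[4] = 0b01010110

P[1]: D(K, 0b00111000) = 0b10111100; 0b10111100 ⊕ 0b00010110 = 0b10101010.
P[2]: D(K, 0b11011001) = 0b00011111; 0b00011111 ⊕ 0b00111000 = 0b00100111.
P[3]: D(K, 0b00000110) = 0b11101010; 0b11101010 ⊕ 0b11011001 = 0b00110011.
P[4]: D(K, 0b10011100) = 0b01010000; 0b01010000 ⊕ 0b00000110 = 0b01010110.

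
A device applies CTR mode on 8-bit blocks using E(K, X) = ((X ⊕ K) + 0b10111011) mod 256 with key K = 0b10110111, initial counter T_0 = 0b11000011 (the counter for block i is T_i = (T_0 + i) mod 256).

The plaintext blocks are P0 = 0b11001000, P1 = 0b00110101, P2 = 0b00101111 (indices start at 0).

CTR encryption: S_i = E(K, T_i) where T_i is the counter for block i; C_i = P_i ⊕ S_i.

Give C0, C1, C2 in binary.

C0: T = 0b11000011, S = E(K, T) = 0b00101111; 0b11001000 ⊕ 0b00101111 = 0b11100111.
C1: T = 0b11000100, S = E(K, T) = 0b00101110; 0b00110101 ⊕ 0b00101110 = 0b00011011.
C2: T = 0b11000101, S = E(K, T) = 0b00101101; 0b00101111 ⊕ 0b00101101 = 0b00000010.

C0 = 0b11100111, C1 = 0b00011011, C2 = 0b00000010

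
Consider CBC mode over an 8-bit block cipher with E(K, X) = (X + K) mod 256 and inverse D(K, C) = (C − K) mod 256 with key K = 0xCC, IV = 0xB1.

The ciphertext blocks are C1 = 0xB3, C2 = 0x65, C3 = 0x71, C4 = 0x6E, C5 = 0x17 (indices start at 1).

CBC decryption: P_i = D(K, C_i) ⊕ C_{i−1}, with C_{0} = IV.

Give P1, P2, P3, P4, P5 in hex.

P1 = 0x56, P2 = 0x2A, P3 = 0xC0, P4 = 0xD3, P5 = 0x25

P1: D(K, 0xB3) = 0xE7; 0xE7 ⊕ 0xB1 = 0x56.
P2: D(K, 0x65) = 0x99; 0x99 ⊕ 0xB3 = 0x2A.
P3: D(K, 0x71) = 0xA5; 0xA5 ⊕ 0x65 = 0xC0.
P4: D(K, 0x6E) = 0xA2; 0xA2 ⊕ 0x71 = 0xD3.
P5: D(K, 0x17) = 0x4B; 0x4B ⊕ 0x6E = 0x25.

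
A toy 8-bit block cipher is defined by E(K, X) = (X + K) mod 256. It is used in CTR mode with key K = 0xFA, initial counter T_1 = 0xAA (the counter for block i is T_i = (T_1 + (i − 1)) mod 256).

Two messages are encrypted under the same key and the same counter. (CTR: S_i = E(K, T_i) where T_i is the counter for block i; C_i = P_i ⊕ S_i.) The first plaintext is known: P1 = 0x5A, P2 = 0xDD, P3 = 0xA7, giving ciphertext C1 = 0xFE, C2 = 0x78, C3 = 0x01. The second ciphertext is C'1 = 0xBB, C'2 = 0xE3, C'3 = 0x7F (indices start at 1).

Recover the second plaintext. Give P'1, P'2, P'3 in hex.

P'1 = 0x1F, P'2 = 0x46, P'3 = 0xD9

In CTR with a reused counter, both messages share the same keystream S_i, so C_i ⊕ C'_i = P_i ⊕ P'_i and thus P'_i = P_i ⊕ C_i ⊕ C'_i.
P'1: 0x5A ⊕ 0xFE ⊕ 0xBB = 0x1F.
P'2: 0xDD ⊕ 0x78 ⊕ 0xE3 = 0x46.
P'3: 0xA7 ⊕ 0x01 ⊕ 0x7F = 0xD9.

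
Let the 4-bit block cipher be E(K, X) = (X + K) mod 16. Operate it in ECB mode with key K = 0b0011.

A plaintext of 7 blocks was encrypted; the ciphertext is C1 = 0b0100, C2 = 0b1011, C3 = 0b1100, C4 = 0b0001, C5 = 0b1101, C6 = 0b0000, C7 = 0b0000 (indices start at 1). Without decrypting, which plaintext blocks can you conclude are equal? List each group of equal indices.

ECB encrypts each block independently with the same key, so equal ciphertext blocks imply equal plaintext blocks.
C6 = C7 = 0b0000, so P6 = P7.

P6 = P7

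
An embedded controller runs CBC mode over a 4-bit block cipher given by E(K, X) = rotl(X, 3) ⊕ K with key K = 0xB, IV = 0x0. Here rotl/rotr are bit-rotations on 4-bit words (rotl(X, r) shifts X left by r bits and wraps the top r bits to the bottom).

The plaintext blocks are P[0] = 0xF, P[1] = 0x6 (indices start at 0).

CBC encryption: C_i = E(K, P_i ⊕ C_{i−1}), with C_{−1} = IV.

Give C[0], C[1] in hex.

C[0]: P[0] ⊕ 0x0 = 0xF; E(K, 0xF) = 0x4.
C[1]: P[1] ⊕ 0x4 = 0x2; E(K, 0x2) = 0xA.

C[0] = 0x4, C[1] = 0xA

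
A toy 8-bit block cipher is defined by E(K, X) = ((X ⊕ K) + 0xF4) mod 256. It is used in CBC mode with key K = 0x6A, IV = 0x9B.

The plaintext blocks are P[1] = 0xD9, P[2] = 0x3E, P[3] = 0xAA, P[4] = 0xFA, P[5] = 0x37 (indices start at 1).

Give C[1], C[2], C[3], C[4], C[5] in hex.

C[1] = 0x1C, C[2] = 0x3C, C[3] = 0xF0, C[4] = 0x54, C[5] = 0xFD

CBC encryption: C_i = E(K, P_i ⊕ C_{i−1}), with C_{0} = IV.
C[1]: P[1] ⊕ 0x9B = 0x42; E(K, 0x42) = 0x1C.
C[2]: P[2] ⊕ 0x1C = 0x22; E(K, 0x22) = 0x3C.
C[3]: P[3] ⊕ 0x3C = 0x96; E(K, 0x96) = 0xF0.
C[4]: P[4] ⊕ 0xF0 = 0x0A; E(K, 0x0A) = 0x54.
C[5]: P[5] ⊕ 0x54 = 0x63; E(K, 0x63) = 0xFD.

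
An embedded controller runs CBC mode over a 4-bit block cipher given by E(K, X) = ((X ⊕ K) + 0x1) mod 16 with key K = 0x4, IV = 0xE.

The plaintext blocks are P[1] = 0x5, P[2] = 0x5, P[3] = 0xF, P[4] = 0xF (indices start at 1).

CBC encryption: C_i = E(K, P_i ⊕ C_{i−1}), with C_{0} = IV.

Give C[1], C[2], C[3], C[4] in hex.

C[1]: P[1] ⊕ 0xE = 0xB; E(K, 0xB) = 0x0.
C[2]: P[2] ⊕ 0x0 = 0x5; E(K, 0x5) = 0x2.
C[3]: P[3] ⊕ 0x2 = 0xD; E(K, 0xD) = 0xA.
C[4]: P[4] ⊕ 0xA = 0x5; E(K, 0x5) = 0x2.

C[1] = 0x0, C[2] = 0x2, C[3] = 0xA, C[4] = 0x2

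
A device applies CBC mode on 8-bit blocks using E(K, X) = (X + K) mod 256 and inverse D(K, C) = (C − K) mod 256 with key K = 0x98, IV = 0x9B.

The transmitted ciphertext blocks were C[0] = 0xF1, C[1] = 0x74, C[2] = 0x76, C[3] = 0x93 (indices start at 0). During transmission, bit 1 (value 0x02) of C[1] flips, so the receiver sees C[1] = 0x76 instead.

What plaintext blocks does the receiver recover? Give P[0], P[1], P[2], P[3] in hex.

P[0] = 0xC2, P[1] = 0x2F, P[2] = 0xA8, P[3] = 0x8D

CBC decryption: P_i = D(K, C_i) ⊕ C_{i−1}, with C_{−1} = IV.
Only C[1] changed, to 0x76. In CBC, a change in C_i garbles P_i and flips the same bit in P_{i+1}. Decrypting the received ciphertext:
P[0]: D(K, 0xF1) = 0x59; 0x59 ⊕ 0x9B = 0xC2.
P[1]: D(K, 0x76) = 0xDE; 0xDE ⊕ 0xF1 = 0x2F.
P[2]: D(K, 0x76) = 0xDE; 0xDE ⊕ 0x76 = 0xA8.
P[3]: D(K, 0x93) = 0xFB; 0xFB ⊕ 0x76 = 0x8D.
Blocks that differ from the original plaintext: P[1], P[2].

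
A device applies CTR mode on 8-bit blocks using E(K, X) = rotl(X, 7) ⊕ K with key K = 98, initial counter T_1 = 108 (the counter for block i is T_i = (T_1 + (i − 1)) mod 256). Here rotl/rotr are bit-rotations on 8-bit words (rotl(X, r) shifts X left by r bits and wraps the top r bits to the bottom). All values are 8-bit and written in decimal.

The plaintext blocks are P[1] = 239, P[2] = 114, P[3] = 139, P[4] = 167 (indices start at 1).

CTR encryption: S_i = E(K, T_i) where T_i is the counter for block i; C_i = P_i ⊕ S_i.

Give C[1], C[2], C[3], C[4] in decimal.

C[1] = 187, C[2] = 166, C[3] = 222, C[4] = 114

C[1]: T = 108, S = E(K, T) = 84; 239 ⊕ 84 = 187.
C[2]: T = 109, S = E(K, T) = 212; 114 ⊕ 212 = 166.
C[3]: T = 110, S = E(K, T) = 85; 139 ⊕ 85 = 222.
C[4]: T = 111, S = E(K, T) = 213; 167 ⊕ 213 = 114.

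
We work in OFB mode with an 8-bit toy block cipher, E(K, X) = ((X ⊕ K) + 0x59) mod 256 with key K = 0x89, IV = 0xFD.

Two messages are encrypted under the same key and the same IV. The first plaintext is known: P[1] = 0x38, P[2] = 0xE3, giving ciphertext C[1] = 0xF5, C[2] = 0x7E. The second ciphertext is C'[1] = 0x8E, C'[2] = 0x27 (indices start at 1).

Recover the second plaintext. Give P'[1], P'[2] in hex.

P'[1] = 0x43, P'[2] = 0xBA

In OFB with a reused IV, both messages share the same keystream S_i, so C_i ⊕ C'_i = P_i ⊕ P'_i and thus P'_i = P_i ⊕ C_i ⊕ C'_i.
P'[1]: 0x38 ⊕ 0xF5 ⊕ 0x8E = 0x43.
P'[2]: 0xE3 ⊕ 0x7E ⊕ 0x27 = 0xBA.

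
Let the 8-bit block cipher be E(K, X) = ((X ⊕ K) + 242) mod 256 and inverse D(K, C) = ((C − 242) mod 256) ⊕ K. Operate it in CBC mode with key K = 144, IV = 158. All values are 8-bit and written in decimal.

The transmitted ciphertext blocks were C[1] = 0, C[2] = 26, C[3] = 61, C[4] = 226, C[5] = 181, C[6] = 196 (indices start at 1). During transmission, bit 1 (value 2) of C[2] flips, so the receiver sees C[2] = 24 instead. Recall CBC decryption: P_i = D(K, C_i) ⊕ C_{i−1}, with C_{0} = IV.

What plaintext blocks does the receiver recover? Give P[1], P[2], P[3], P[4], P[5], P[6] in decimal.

Only C[2] changed, to 24. In CBC, a change in C_i garbles P_i and flips the same bit in P_{i+1}. Decrypting the received ciphertext:
P[1]: D(K, 0) = 158; 158 ⊕ 158 = 0.
P[2]: D(K, 24) = 182; 182 ⊕ 0 = 182.
P[3]: D(K, 61) = 219; 219 ⊕ 24 = 195.
P[4]: D(K, 226) = 96; 96 ⊕ 61 = 93.
P[5]: D(K, 181) = 83; 83 ⊕ 226 = 177.
P[6]: D(K, 196) = 66; 66 ⊕ 181 = 247.
Blocks that differ from the original plaintext: P[2], P[3].

P[1] = 0, P[2] = 182, P[3] = 195, P[4] = 93, P[5] = 177, P[6] = 247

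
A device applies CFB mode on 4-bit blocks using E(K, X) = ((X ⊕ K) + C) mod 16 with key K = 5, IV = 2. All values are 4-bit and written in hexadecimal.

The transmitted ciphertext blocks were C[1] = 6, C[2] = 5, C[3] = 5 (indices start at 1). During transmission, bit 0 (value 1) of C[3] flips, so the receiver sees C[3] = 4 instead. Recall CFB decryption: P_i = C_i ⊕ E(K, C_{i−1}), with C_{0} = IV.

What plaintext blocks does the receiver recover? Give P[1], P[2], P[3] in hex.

Only C[3] changed, to 4. In CFB, a change in C_i flips the same bit in P_i and garbles P_{i+1}. Decrypting the received ciphertext:
P[1]: E(K, 2) = 3; 6 ⊕ 3 = 5.
P[2]: E(K, 6) = F; 5 ⊕ F = A.
P[3]: E(K, 5) = C; 4 ⊕ C = 8.
Blocks that differ from the original plaintext: P[3].

P[1] = 5, P[2] = A, P[3] = 8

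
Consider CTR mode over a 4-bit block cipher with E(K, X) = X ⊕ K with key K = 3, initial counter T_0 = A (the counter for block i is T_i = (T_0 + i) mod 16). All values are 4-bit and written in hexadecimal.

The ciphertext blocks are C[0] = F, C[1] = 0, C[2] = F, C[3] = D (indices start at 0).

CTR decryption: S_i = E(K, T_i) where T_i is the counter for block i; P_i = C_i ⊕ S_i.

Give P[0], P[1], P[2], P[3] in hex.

P[0] = 6, P[1] = 8, P[2] = 0, P[3] = 3

P[0]: T = A, S = E(K, T) = 9; F ⊕ 9 = 6.
P[1]: T = B, S = E(K, T) = 8; 0 ⊕ 8 = 8.
P[2]: T = C, S = E(K, T) = F; F ⊕ F = 0.
P[3]: T = D, S = E(K, T) = E; D ⊕ E = 3.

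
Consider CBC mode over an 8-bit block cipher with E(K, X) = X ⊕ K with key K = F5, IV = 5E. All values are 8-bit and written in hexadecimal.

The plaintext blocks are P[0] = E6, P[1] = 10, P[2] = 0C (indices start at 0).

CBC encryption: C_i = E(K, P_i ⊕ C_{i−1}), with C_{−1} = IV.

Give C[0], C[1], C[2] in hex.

C[0] = 4D, C[1] = A8, C[2] = 51

C[0]: P[0] ⊕ 5E = B8; E(K, B8) = 4D.
C[1]: P[1] ⊕ 4D = 5D; E(K, 5D) = A8.
C[2]: P[2] ⊕ A8 = A4; E(K, A4) = 51.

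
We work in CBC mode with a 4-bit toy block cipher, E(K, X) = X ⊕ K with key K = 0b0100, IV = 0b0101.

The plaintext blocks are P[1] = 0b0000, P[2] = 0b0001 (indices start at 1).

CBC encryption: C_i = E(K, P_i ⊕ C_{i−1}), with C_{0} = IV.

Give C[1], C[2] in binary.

C[1]: P[1] ⊕ 0b0101 = 0b0101; E(K, 0b0101) = 0b0001.
C[2]: P[2] ⊕ 0b0001 = 0b0000; E(K, 0b0000) = 0b0100.

C[1] = 0b0001, C[2] = 0b0100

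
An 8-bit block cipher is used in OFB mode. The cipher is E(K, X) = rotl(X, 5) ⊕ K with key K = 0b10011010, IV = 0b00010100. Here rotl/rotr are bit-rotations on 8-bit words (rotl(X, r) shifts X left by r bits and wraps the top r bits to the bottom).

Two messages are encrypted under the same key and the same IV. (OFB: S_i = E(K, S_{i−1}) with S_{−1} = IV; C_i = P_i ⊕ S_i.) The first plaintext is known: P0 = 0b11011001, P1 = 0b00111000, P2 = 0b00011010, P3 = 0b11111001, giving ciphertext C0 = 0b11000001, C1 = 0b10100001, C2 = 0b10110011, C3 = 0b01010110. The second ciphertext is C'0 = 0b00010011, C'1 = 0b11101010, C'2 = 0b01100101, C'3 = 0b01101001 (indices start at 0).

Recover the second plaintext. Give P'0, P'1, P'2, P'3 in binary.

In OFB with a reused IV, both messages share the same keystream S_i, so C_i ⊕ C'_i = P_i ⊕ P'_i and thus P'_i = P_i ⊕ C_i ⊕ C'_i.
P'0: 0b11011001 ⊕ 0b11000001 ⊕ 0b00010011 = 0b00001011.
P'1: 0b00111000 ⊕ 0b10100001 ⊕ 0b11101010 = 0b01110011.
P'2: 0b00011010 ⊕ 0b10110011 ⊕ 0b01100101 = 0b11001100.
P'3: 0b11111001 ⊕ 0b01010110 ⊕ 0b01101001 = 0b11000110.

P'0 = 0b00001011, P'1 = 0b01110011, P'2 = 0b11001100, P'3 = 0b11000110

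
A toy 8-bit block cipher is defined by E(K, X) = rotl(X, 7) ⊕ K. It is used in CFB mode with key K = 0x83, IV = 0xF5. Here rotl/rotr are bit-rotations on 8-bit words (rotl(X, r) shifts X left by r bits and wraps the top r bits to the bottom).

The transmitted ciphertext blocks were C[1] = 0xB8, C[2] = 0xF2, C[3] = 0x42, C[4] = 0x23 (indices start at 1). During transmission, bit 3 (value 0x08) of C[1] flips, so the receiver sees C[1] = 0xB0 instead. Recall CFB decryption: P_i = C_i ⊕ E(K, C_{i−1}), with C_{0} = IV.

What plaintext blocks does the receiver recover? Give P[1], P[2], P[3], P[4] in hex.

P[1] = 0xC9, P[2] = 0x29, P[3] = 0xB8, P[4] = 0x81

Only C[1] changed, to 0xB0. In CFB, a change in C_i flips the same bit in P_i and garbles P_{i+1}. Decrypting the received ciphertext:
P[1]: E(K, 0xF5) = 0x79; 0xB0 ⊕ 0x79 = 0xC9.
P[2]: E(K, 0xB0) = 0xDB; 0xF2 ⊕ 0xDB = 0x29.
P[3]: E(K, 0xF2) = 0xFA; 0x42 ⊕ 0xFA = 0xB8.
P[4]: E(K, 0x42) = 0xA2; 0x23 ⊕ 0xA2 = 0x81.
Blocks that differ from the original plaintext: P[1], P[2].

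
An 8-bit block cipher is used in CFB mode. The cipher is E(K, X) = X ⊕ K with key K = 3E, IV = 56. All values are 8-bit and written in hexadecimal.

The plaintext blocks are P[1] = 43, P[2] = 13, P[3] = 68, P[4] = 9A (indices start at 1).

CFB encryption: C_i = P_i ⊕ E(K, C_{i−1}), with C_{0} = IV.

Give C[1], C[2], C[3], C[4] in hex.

C[1] = 2B, C[2] = 06, C[3] = 50, C[4] = F4

C[1]: E(K, 56) = 68; 43 ⊕ 68 = 2B.
C[2]: E(K, 2B) = 15; 13 ⊕ 15 = 06.
C[3]: E(K, 06) = 38; 68 ⊕ 38 = 50.
C[4]: E(K, 50) = 6E; 9A ⊕ 6E = F4.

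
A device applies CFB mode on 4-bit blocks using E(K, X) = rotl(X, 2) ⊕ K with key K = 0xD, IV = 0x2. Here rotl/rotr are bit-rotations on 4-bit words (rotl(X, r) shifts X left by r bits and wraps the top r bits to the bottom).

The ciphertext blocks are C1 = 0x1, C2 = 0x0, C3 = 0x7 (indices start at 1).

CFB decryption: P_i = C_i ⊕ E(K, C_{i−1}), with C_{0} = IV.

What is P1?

P1: E(K, 0x2) = 0x5; 0x1 ⊕ 0x5 = 0x4.

P1 = 0x4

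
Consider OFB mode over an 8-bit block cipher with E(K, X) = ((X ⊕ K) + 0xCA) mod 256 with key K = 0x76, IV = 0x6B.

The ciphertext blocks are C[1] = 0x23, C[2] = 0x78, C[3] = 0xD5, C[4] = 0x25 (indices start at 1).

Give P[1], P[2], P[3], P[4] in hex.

OFB decryption: S_i = E(K, S_{i−1}) with S_{0} = IV; P_i = C_i ⊕ S_i.
P[1]: S = E(K, 0x6B) = 0xE7; 0x23 ⊕ 0xE7 = 0xC4.
P[2]: S = E(K, 0xE7) = 0x5B; 0x78 ⊕ 0x5B = 0x23.
P[3]: S = E(K, 0x5B) = 0xF7; 0xD5 ⊕ 0xF7 = 0x22.
P[4]: S = E(K, 0xF7) = 0x4B; 0x25 ⊕ 0x4B = 0x6E.

P[1] = 0xC4, P[2] = 0x23, P[3] = 0x22, P[4] = 0x6E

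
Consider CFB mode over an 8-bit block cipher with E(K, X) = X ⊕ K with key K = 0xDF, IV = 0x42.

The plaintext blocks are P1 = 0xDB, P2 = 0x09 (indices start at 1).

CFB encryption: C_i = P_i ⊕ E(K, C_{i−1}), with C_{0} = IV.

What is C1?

C1 = 0x46

C1: E(K, 0x42) = 0x9D; 0xDB ⊕ 0x9D = 0x46.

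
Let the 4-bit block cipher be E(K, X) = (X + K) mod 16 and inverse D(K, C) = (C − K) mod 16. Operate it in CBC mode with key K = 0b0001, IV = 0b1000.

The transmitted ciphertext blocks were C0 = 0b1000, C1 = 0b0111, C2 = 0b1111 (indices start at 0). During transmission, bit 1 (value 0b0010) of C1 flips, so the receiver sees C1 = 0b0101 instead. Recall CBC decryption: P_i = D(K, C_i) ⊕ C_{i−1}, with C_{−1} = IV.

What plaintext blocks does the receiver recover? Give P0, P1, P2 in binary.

Only C1 changed, to 0b0101. In CBC, a change in C_i garbles P_i and flips the same bit in P_{i+1}. Decrypting the received ciphertext:
P0: D(K, 0b1000) = 0b0111; 0b0111 ⊕ 0b1000 = 0b1111.
P1: D(K, 0b0101) = 0b0100; 0b0100 ⊕ 0b1000 = 0b1100.
P2: D(K, 0b1111) = 0b1110; 0b1110 ⊕ 0b0101 = 0b1011.
Blocks that differ from the original plaintext: P1, P2.

P0 = 0b1111, P1 = 0b1100, P2 = 0b1011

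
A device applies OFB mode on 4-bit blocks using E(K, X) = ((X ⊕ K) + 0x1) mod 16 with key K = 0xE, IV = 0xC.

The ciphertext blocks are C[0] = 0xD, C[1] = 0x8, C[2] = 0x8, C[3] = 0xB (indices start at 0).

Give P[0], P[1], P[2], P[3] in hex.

P[0] = 0xE, P[1] = 0x6, P[2] = 0x9, P[3] = 0xB

OFB decryption: S_i = E(K, S_{i−1}) with S_{−1} = IV; P_i = C_i ⊕ S_i.
P[0]: S = E(K, 0xC) = 0x3; 0xD ⊕ 0x3 = 0xE.
P[1]: S = E(K, 0x3) = 0xE; 0x8 ⊕ 0xE = 0x6.
P[2]: S = E(K, 0xE) = 0x1; 0x8 ⊕ 0x1 = 0x9.
P[3]: S = E(K, 0x1) = 0x0; 0xB ⊕ 0x0 = 0xB.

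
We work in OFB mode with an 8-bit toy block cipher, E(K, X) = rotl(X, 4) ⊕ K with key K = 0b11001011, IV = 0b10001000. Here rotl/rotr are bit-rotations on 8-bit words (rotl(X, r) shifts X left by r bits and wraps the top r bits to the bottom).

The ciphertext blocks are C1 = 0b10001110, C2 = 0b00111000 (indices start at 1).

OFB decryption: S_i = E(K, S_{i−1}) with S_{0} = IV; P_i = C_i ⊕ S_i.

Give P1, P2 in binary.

P1 = 0b11001101, P2 = 0b11000111

P1: S = E(K, 0b10001000) = 0b01000011; 0b10001110 ⊕ 0b01000011 = 0b11001101.
P2: S = E(K, 0b01000011) = 0b11111111; 0b00111000 ⊕ 0b11111111 = 0b11000111.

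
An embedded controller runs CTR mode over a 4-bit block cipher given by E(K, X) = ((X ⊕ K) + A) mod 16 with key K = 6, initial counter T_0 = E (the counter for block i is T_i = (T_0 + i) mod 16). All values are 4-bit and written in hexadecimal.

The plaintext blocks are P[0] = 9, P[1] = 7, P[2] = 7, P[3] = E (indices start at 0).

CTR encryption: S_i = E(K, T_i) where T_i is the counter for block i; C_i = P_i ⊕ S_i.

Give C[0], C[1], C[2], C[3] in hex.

C[0] = B, C[1] = 4, C[2] = 7, C[3] = F

C[0]: T = E, S = E(K, T) = 2; 9 ⊕ 2 = B.
C[1]: T = F, S = E(K, T) = 3; 7 ⊕ 3 = 4.
C[2]: T = 0, S = E(K, T) = 0; 7 ⊕ 0 = 7.
C[3]: T = 1, S = E(K, T) = 1; E ⊕ 1 = F.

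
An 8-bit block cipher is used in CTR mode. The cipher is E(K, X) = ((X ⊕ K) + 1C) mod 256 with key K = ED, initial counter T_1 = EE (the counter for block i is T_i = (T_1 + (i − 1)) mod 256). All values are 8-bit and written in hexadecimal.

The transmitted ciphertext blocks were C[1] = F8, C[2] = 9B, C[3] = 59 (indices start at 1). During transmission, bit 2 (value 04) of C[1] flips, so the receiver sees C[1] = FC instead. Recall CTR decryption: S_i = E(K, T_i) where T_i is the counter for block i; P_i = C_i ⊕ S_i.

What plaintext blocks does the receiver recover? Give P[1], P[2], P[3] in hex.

P[1] = E3, P[2] = 85, P[3] = 60

Only C[1] changed, to FC. In CTR, a change in C_i flips the same bit in P_i only; the keystream is unaffected. Decrypting the received ciphertext:
P[1]: T = EE, S = E(K, T) = 1F; FC ⊕ 1F = E3.
P[2]: T = EF, S = E(K, T) = 1E; 9B ⊕ 1E = 85.
P[3]: T = F0, S = E(K, T) = 39; 59 ⊕ 39 = 60.
Blocks that differ from the original plaintext: P[1].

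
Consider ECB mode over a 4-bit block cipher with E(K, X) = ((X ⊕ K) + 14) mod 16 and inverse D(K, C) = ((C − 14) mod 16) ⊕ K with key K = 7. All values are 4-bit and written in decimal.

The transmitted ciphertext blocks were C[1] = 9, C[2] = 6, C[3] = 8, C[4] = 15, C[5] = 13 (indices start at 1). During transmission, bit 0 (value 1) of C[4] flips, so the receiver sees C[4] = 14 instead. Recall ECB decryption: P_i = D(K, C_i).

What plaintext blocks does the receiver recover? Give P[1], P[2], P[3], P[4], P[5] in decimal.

Only C[4] changed, to 14. In ECB, a change in C_i affects only P_i. Decrypting the received ciphertext:
P[1]: D(K, 9) = 12.
P[2]: D(K, 6) = 15.
P[3]: D(K, 8) = 13.
P[4]: D(K, 14) = 7.
P[5]: D(K, 13) = 8.
Blocks that differ from the original plaintext: P[4].

P[1] = 12, P[2] = 15, P[3] = 13, P[4] = 7, P[5] = 8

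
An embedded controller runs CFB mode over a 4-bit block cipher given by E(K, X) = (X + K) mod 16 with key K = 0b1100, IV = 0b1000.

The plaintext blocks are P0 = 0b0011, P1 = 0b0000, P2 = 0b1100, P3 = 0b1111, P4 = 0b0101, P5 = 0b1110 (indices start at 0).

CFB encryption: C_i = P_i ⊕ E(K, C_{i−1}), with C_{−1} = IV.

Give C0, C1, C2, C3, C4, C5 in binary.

C0 = 0b0111, C1 = 0b0011, C2 = 0b0011, C3 = 0b0000, C4 = 0b1001, C5 = 0b1011

C0: E(K, 0b1000) = 0b0100; 0b0011 ⊕ 0b0100 = 0b0111.
C1: E(K, 0b0111) = 0b0011; 0b0000 ⊕ 0b0011 = 0b0011.
C2: E(K, 0b0011) = 0b1111; 0b1100 ⊕ 0b1111 = 0b0011.
C3: E(K, 0b0011) = 0b1111; 0b1111 ⊕ 0b1111 = 0b0000.
C4: E(K, 0b0000) = 0b1100; 0b0101 ⊕ 0b1100 = 0b1001.
C5: E(K, 0b1001) = 0b0101; 0b1110 ⊕ 0b0101 = 0b1011.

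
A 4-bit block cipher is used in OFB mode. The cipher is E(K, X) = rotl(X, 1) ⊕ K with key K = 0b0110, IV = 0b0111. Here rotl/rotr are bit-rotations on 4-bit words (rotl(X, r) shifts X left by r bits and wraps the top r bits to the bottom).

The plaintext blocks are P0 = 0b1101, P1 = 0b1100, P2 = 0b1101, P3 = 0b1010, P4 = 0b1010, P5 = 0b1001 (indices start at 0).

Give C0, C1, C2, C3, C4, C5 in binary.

C0 = 0b0101, C1 = 0b1011, C2 = 0b0101, C3 = 0b1101, C4 = 0b0010, C5 = 0b1110

OFB encryption: S_i = E(K, S_{i−1}) with S_{−1} = IV; C_i = P_i ⊕ S_i.
C0: S = E(K, 0b0111) = 0b1000; 0b1101 ⊕ 0b1000 = 0b0101.
C1: S = E(K, 0b1000) = 0b0111; 0b1100 ⊕ 0b0111 = 0b1011.
C2: S = E(K, 0b0111) = 0b1000; 0b1101 ⊕ 0b1000 = 0b0101.
C3: S = E(K, 0b1000) = 0b0111; 0b1010 ⊕ 0b0111 = 0b1101.
C4: S = E(K, 0b0111) = 0b1000; 0b1010 ⊕ 0b1000 = 0b0010.
C5: S = E(K, 0b1000) = 0b0111; 0b1001 ⊕ 0b0111 = 0b1110.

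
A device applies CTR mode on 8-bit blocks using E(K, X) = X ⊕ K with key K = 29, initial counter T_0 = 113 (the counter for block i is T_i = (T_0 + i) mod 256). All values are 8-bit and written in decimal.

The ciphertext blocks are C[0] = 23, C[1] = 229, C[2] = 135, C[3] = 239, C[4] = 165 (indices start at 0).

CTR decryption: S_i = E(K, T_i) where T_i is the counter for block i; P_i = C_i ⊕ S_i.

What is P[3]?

P[3]: T = 116, S = E(K, T) = 105; 239 ⊕ 105 = 134.

P[3] = 134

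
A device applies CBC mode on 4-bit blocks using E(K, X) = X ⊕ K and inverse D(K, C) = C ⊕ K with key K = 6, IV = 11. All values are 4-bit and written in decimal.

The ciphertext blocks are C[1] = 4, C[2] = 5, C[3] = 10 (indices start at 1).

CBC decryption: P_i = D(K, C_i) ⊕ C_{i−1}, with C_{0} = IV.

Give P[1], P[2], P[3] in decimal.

P[1] = 9, P[2] = 7, P[3] = 9

P[1]: D(K, 4) = 2; 2 ⊕ 11 = 9.
P[2]: D(K, 5) = 3; 3 ⊕ 4 = 7.
P[3]: D(K, 10) = 12; 12 ⊕ 5 = 9.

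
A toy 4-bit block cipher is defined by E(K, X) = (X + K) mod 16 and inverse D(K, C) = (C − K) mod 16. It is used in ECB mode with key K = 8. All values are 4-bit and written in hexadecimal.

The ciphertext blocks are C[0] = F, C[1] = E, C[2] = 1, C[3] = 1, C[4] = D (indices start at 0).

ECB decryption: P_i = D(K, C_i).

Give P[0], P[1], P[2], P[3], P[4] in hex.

P[0] = 7, P[1] = 6, P[2] = 9, P[3] = 9, P[4] = 5

P[0]: D(K, F) = 7.
P[1]: D(K, E) = 6.
P[2]: D(K, 1) = 9.
P[3]: D(K, 1) = 9.
P[4]: D(K, D) = 5.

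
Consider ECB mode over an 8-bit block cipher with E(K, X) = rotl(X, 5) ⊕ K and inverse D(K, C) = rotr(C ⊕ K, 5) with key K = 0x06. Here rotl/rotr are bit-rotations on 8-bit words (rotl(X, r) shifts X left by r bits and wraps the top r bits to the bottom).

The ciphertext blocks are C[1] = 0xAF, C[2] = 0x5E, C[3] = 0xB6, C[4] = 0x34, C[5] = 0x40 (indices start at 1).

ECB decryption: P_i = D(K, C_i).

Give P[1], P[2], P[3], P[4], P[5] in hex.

P[1] = 0x4D, P[2] = 0xC2, P[3] = 0x85, P[4] = 0x91, P[5] = 0x32

P[1]: D(K, 0xAF) = 0x4D.
P[2]: D(K, 0x5E) = 0xC2.
P[3]: D(K, 0xB6) = 0x85.
P[4]: D(K, 0x34) = 0x91.
P[5]: D(K, 0x40) = 0x32.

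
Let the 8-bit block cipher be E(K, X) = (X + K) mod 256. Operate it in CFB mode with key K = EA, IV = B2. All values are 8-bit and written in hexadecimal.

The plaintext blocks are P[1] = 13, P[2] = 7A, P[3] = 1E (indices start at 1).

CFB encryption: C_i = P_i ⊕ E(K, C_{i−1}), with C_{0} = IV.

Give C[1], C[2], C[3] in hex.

C[1]: E(K, B2) = 9C; 13 ⊕ 9C = 8F.
C[2]: E(K, 8F) = 79; 7A ⊕ 79 = 03.
C[3]: E(K, 03) = ED; 1E ⊕ ED = F3.

C[1] = 8F, C[2] = 03, C[3] = F3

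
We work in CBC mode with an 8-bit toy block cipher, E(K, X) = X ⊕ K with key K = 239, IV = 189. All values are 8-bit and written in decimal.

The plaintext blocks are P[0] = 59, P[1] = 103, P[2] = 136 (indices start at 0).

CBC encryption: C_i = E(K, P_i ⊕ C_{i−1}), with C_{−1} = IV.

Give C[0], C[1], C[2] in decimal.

C[0] = 105, C[1] = 225, C[2] = 134

C[0]: P[0] ⊕ 189 = 134; E(K, 134) = 105.
C[1]: P[1] ⊕ 105 = 14; E(K, 14) = 225.
C[2]: P[2] ⊕ 225 = 105; E(K, 105) = 134.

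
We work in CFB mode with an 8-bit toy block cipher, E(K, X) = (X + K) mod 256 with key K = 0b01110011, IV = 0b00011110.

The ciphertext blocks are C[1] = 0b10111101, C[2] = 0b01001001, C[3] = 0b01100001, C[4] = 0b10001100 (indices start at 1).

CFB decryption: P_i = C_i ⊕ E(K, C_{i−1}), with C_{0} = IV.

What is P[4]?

P[4]: E(K, 0b01100001) = 0b11010100; 0b10001100 ⊕ 0b11010100 = 0b01011000.

P[4] = 0b01011000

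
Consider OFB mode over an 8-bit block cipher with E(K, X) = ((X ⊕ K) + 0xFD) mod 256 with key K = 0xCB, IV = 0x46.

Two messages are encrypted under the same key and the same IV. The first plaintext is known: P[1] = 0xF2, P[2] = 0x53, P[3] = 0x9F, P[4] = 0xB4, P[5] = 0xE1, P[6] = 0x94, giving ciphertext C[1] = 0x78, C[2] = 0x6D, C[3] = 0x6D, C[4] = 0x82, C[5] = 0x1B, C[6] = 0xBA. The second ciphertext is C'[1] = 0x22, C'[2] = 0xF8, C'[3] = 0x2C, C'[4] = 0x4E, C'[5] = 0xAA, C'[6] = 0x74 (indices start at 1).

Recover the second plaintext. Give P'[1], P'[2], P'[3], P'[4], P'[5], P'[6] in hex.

P'[1] = 0xA8, P'[2] = 0xC6, P'[3] = 0xDE, P'[4] = 0x78, P'[5] = 0x50, P'[6] = 0x5A

In OFB with a reused IV, both messages share the same keystream S_i, so C_i ⊕ C'_i = P_i ⊕ P'_i and thus P'_i = P_i ⊕ C_i ⊕ C'_i.
P'[1]: 0xF2 ⊕ 0x78 ⊕ 0x22 = 0xA8.
P'[2]: 0x53 ⊕ 0x6D ⊕ 0xF8 = 0xC6.
P'[3]: 0x9F ⊕ 0x6D ⊕ 0x2C = 0xDE.
P'[4]: 0xB4 ⊕ 0x82 ⊕ 0x4E = 0x78.
P'[5]: 0xE1 ⊕ 0x1B ⊕ 0xAA = 0x50.
P'[6]: 0x94 ⊕ 0xBA ⊕ 0x74 = 0x5A.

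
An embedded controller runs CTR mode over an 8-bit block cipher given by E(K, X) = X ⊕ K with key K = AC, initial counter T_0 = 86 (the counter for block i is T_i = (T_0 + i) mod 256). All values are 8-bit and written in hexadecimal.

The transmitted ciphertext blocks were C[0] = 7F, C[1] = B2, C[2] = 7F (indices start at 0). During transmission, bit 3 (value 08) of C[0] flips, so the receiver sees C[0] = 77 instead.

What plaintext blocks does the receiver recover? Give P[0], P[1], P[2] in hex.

P[0] = 5D, P[1] = 99, P[2] = 5B

CTR decryption: S_i = E(K, T_i) where T_i is the counter for block i; P_i = C_i ⊕ S_i.
Only C[0] changed, to 77. In CTR, a change in C_i flips the same bit in P_i only; the keystream is unaffected. Decrypting the received ciphertext:
P[0]: T = 86, S = E(K, T) = 2A; 77 ⊕ 2A = 5D.
P[1]: T = 87, S = E(K, T) = 2B; B2 ⊕ 2B = 99.
P[2]: T = 88, S = E(K, T) = 24; 7F ⊕ 24 = 5B.
Blocks that differ from the original plaintext: P[0].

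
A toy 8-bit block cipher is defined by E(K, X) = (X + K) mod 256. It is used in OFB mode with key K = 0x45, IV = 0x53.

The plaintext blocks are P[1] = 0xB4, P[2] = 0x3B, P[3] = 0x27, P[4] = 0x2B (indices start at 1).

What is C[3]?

OFB encryption: S_i = E(K, S_{i−1}) with S_{0} = IV; C_i = P_i ⊕ S_i.
C[1]: S = E(K, 0x53) = 0x98; 0xB4 ⊕ 0x98 = 0x2C.
C[2]: S = E(K, 0x98) = 0xDD; 0x3B ⊕ 0xDD = 0xE6.
C[3]: S = E(K, 0xDD) = 0x22; 0x27 ⊕ 0x22 = 0x05.

C[3] = 0x05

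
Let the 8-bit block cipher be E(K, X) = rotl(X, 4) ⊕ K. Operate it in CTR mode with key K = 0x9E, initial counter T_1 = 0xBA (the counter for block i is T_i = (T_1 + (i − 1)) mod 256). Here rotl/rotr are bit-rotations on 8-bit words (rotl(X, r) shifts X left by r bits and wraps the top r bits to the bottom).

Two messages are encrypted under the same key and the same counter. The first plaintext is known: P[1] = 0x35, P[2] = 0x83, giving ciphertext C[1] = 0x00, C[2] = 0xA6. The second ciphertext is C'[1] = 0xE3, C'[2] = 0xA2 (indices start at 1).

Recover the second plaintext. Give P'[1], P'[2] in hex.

In CTR with a reused counter, both messages share the same keystream S_i, so C_i ⊕ C'_i = P_i ⊕ P'_i and thus P'_i = P_i ⊕ C_i ⊕ C'_i.
P'[1]: 0x35 ⊕ 0x00 ⊕ 0xE3 = 0xD6.
P'[2]: 0x83 ⊕ 0xA6 ⊕ 0xA2 = 0x87.

P'[1] = 0xD6, P'[2] = 0x87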